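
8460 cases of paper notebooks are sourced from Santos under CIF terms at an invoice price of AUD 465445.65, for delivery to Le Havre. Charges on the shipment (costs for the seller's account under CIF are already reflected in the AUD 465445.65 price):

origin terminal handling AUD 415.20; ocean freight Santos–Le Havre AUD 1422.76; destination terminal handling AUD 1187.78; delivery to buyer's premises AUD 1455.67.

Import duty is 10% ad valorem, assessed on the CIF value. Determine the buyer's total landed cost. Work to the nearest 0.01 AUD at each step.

CIF: the seller pays costs through ocean freight and marine insurance to the destination port.
Already in the invoice (seller's account under CIF): origin terminal, freight — exclude.
The CIF price already equals the CIF value: 465445.65
Import duty = 465445.65 × 10% = 46544.57
Buyer bears: destination terminal 1187.78 + delivery 1455.67 + duty 46544.57 = 49188.02
Landed cost = invoice 465445.65 + 49188.02 = 514633.67

Total landed cost: AUD 514633.67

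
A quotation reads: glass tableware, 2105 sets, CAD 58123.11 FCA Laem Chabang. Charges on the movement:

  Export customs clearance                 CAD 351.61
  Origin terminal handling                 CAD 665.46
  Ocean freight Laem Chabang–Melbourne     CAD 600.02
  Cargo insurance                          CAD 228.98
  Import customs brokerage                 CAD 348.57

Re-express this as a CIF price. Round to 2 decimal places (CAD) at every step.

CIF price: CAD 59617.57

Not relevant to the conversion: export clearance — on the seller under both FCA and CIF; already in the FCA price and stays in the CIF price. brokerage — on the buyer under both terms; not part of either seller's price.
From FCA to CIF, the seller additionally bears: origin terminal, freight, insurance.
CIF price = 58123.11 + 665.46 + 600.02 + 228.98 = 59617.57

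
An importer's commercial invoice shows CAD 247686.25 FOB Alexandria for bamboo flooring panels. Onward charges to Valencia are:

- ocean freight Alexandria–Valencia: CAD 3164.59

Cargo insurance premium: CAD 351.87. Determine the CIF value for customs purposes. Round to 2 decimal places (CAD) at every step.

CIF value: CAD 251202.71

CIF = FOB price + freight + insurance
CIF = 247686.25 + 3164.59 + 351.87 = 251202.71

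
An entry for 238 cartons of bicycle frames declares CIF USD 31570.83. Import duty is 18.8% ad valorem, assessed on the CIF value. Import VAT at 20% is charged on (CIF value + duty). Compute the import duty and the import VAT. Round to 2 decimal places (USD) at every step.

Import duty: USD 5935.32; import VAT: USD 7501.23

Import duty = 31570.83 × 18.8% = 5935.32
VAT base = CIF + duty = 31570.83 + 5935.32 = 37506.15
Import VAT = 37506.15 × 20% = 7501.23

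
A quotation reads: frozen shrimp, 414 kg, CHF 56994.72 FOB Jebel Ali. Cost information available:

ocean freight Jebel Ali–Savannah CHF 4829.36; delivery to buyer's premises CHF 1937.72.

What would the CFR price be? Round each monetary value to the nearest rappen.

CFR price: CHF 61824.08

Not relevant to the conversion: delivery — on the buyer under both terms; not part of either seller's price.
From FOB to CFR, the seller additionally bears: freight.
CFR price = 56994.72 + 4829.36 = 61824.08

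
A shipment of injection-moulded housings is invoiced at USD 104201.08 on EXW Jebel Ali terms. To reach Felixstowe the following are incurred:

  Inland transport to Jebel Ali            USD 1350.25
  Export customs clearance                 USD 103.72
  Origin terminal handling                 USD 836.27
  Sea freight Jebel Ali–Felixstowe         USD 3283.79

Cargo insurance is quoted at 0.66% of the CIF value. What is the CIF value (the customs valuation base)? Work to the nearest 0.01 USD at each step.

Let C be the CIF value. C = EXW price + pre-shipment costs + freight + 0.66% × C
C − 0.66% × C = 104201.08 + 1350.25 + 103.72 + 836.27 + 3283.79
0.9934 × C = 109775.11
C = 109775.11 / 0.9934 = 110504.44
Insurance premium = 0.66% × 110504.44 = 729.33

CIF value: USD 110504.44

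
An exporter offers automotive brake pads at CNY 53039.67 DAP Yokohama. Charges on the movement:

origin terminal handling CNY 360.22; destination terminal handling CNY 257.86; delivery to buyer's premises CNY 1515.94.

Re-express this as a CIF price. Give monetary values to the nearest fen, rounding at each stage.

CIF price: CNY 51265.87

Not relevant to the conversion: origin terminal — on the seller under both DAP and CIF; already in the DAP price and stays in the CIF price.
From DAP to CIF, the seller no longer bears: destination terminal, delivery.
CIF price = 53039.67 − 257.86 − 1515.94 = 51265.87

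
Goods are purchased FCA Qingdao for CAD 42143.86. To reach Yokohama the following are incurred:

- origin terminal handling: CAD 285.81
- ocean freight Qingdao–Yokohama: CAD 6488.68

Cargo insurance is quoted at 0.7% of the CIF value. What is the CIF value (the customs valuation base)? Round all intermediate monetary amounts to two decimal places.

Let C be the CIF value. C = FCA price + pre-shipment costs + freight + 0.7% × C
C − 0.7% × C = 42143.86 + 285.81 + 6488.68
0.993 × C = 48918.35
C = 48918.35 / 0.993 = 49263.19
Insurance premium = 0.7% × 49263.19 = 344.84

CIF value: CAD 49263.19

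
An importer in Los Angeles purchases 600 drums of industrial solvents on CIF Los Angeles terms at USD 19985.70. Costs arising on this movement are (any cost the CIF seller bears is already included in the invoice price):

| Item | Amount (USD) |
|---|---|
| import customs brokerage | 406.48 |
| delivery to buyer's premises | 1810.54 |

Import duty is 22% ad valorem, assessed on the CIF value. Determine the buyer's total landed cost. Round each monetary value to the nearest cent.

Total landed cost: USD 26599.57

CIF: the seller pays costs through ocean freight and marine insurance to the destination port.
The CIF price already equals the CIF value: 19985.70
Import duty = 19985.70 × 22% = 4396.85
Buyer bears: brokerage 406.48 + delivery 1810.54 + duty 4396.85 = 6613.87
Landed cost = invoice 19985.70 + 6613.87 = 26599.57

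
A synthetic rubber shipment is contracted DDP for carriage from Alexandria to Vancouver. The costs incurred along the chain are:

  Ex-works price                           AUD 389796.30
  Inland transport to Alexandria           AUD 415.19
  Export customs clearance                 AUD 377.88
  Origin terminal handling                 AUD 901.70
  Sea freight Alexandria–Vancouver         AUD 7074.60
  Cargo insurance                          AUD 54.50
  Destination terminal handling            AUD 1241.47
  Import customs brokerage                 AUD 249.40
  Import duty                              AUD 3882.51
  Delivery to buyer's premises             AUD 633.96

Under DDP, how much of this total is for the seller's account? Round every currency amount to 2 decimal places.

DDP: the seller bears all costs including import duty.
Seller's account: goods 389796.30 + inland to port 415.19 + export clearance 377.88 + origin terminal 901.70 + freight 7074.60 + insurance 54.50 + destination terminal 1241.47 + brokerage 249.40 + duty 3882.51 + delivery 633.96 = 404627.51
Buyer's account: 0.00

Seller's account: AUD 404627.51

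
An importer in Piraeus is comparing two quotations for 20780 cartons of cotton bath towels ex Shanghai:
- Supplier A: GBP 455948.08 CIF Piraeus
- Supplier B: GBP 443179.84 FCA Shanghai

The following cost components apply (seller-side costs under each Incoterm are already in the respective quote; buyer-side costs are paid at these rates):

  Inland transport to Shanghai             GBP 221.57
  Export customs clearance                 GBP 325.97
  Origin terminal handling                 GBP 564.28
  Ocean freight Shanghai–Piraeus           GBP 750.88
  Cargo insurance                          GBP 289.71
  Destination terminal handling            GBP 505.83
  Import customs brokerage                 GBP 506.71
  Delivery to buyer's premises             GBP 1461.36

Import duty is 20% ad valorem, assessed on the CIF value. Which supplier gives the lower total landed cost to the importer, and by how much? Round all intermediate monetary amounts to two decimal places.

Supplier B is cheaper by GBP 13396.05

Supplier A (CIF):
The CIF price already equals the CIF value: 455948.08
Import duty = 455948.08 × 20% = 91189.62
Buyer bears (A): 505.83 + 506.71 + 1461.36 = 2473.90
Landed cost (A) = invoice 455948.08 + 2473.90 + duty 91189.62 = 549611.60
Supplier B (FCA):
CIF value = FCA price + origin terminal + freight + insurance = 443179.84 + 564.28 + 750.88 + 289.71 = 444784.71
Import duty = 444784.71 × 20% = 88956.94
Buyer bears (B): 564.28 + 750.88 + 289.71 + 505.83 + 506.71 + 1461.36 = 4078.77
Landed cost (B) = invoice 443179.84 + 4078.77 + duty 88956.94 = 536215.55
Difference = |549611.60 − 536215.55| = 13396.05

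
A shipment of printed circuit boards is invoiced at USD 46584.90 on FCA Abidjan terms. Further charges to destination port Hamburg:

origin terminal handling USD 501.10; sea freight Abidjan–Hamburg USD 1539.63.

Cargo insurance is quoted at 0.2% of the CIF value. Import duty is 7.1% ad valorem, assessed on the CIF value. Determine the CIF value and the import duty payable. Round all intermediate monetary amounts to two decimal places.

Let C be the CIF value. C = FCA price + pre-shipment costs + freight + 0.2% × C
C − 0.2% × C = 46584.90 + 501.10 + 1539.63
0.998 × C = 48625.63
C = 48625.63 / 0.998 = 48723.08
Insurance premium = 0.2% × 48723.08 = 97.45
Import duty = 48723.08 × 7.1% = 3459.34

CIF value: USD 48723.08; import duty: USD 3459.34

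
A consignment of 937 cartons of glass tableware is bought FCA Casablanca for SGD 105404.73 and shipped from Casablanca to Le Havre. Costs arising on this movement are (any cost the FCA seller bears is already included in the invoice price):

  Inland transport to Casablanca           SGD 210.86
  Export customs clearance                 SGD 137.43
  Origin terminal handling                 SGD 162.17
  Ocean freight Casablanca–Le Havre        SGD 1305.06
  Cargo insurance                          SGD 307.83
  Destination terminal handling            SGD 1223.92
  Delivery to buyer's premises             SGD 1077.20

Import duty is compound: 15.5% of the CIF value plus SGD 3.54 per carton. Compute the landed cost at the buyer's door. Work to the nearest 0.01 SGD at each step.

FCA: the seller delivers export-cleared goods to the carrier; the buyer bears costs from that point.
Already in the invoice (seller's account under FCA): inland to port, export clearance — exclude.
CIF value = FCA price + origin terminal + freight + insurance = 105404.73 + 162.17 + 1305.06 + 307.83 = 107179.79
Ad valorem component: 107179.79 × 15.5% = 16612.87
Specific component: 937 × 3.54 = 3316.98
Import duty = 16612.87 + 3316.98 = 19929.85
Buyer bears: origin terminal 162.17 + freight 1305.06 + insurance 307.83 + destination terminal 1223.92 + delivery 1077.20 + duty 19929.85 = 24006.03
Landed cost = invoice 105404.73 + 24006.03 = 129410.76

Total landed cost: SGD 129410.76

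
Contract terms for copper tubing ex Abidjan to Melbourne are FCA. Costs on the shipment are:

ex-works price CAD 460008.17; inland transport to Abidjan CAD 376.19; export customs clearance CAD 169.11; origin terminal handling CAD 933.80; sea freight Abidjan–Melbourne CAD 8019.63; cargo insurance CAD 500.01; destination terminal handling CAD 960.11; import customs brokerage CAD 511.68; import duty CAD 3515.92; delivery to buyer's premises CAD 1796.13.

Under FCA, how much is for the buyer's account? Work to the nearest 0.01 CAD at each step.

Buyer's account: CAD 16237.28

FCA: the seller delivers export-cleared goods to the carrier; the buyer bears costs from that point.
Seller's account: goods 460008.17 + inland to port 376.19 + export clearance 169.11 = 460553.47
Buyer's account: origin terminal 933.80 + freight 8019.63 + insurance 500.01 + destination terminal 960.11 + brokerage 511.68 + duty 3515.92 + delivery 1796.13 = 16237.28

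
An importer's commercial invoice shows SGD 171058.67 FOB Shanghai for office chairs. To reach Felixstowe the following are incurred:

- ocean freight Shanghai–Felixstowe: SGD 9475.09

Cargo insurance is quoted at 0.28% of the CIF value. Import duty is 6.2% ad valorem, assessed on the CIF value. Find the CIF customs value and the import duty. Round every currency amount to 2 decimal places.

Let C be the CIF value. C = FOB price + freight + 0.28% × C
C − 0.28% × C = 171058.67 + 9475.09
0.9972 × C = 180533.76
C = 180533.76 / 0.9972 = 181040.67
Insurance premium = 0.28% × 181040.67 = 506.91
Import duty = 181040.67 × 6.2% = 11224.52

CIF value: SGD 181040.67; import duty: SGD 11224.52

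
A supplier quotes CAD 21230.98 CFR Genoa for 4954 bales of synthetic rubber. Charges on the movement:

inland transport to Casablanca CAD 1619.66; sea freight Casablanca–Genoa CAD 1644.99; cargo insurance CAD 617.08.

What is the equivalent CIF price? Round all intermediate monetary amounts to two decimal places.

CIF price: CAD 21848.06

Not relevant to the conversion: inland to port, freight — on the seller under both CFR and CIF; already in the CFR price and stays in the CIF price.
From CFR to CIF, the seller additionally bears: insurance.
CIF price = 21230.98 + 617.08 = 21848.06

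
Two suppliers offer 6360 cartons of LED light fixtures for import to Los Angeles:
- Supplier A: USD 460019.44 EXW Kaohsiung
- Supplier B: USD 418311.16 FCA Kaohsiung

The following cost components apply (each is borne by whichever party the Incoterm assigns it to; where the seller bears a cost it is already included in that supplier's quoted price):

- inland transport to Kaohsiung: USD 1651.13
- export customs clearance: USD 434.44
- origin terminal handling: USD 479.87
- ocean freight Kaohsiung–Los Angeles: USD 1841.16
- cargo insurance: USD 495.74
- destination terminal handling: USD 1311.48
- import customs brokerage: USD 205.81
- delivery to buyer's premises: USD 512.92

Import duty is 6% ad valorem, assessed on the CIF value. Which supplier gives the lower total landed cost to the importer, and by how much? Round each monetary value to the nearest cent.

Supplier A (EXW):
CIF value = EXW price + inland to port + export clearance + origin terminal + freight + insurance = 460019.44 + 1651.13 + 434.44 + 479.87 + 1841.16 + 495.74 = 464921.78
Import duty = 464921.78 × 6% = 27895.31
Buyer bears (A): 1651.13 + 434.44 + 479.87 + 1841.16 + 495.74 + 1311.48 + 205.81 + 512.92 = 6932.55
Landed cost (A) = invoice 460019.44 + 6932.55 + duty 27895.31 = 494847.30
Supplier B (FCA):
CIF value = FCA price + origin terminal + freight + insurance = 418311.16 + 479.87 + 1841.16 + 495.74 = 421127.93
Import duty = 421127.93 × 6% = 25267.68
Buyer bears (B): 479.87 + 1841.16 + 495.74 + 1311.48 + 205.81 + 512.92 = 4846.98
Landed cost (B) = invoice 418311.16 + 4846.98 + duty 25267.68 = 448425.82
Difference = |494847.30 − 448425.82| = 46421.48

Supplier B is cheaper by USD 46421.48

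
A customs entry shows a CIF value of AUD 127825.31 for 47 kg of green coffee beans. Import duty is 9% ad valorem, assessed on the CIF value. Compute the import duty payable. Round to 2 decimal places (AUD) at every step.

Import duty = 127825.31 × 9% = 11504.28

Import duty: AUD 11504.28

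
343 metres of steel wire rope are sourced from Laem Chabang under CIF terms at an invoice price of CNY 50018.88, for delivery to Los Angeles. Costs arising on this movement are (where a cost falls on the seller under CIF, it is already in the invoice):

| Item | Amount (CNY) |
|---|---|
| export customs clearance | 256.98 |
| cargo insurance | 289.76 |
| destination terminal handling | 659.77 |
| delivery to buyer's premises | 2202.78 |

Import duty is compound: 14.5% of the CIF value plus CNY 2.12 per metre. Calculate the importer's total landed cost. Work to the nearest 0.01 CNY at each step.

Total landed cost: CNY 60861.33

CIF: the seller pays costs through ocean freight and marine insurance to the destination port.
Already in the invoice (seller's account under CIF): export clearance, insurance — exclude.
The CIF price already equals the CIF value: 50018.88
Ad valorem component: 50018.88 × 14.5% = 7252.74
Specific component: 343 × 2.12 = 727.16
Import duty = 7252.74 + 727.16 = 7979.90
Buyer bears: destination terminal 659.77 + delivery 2202.78 + duty 7979.90 = 10842.45
Landed cost = invoice 50018.88 + 10842.45 = 60861.33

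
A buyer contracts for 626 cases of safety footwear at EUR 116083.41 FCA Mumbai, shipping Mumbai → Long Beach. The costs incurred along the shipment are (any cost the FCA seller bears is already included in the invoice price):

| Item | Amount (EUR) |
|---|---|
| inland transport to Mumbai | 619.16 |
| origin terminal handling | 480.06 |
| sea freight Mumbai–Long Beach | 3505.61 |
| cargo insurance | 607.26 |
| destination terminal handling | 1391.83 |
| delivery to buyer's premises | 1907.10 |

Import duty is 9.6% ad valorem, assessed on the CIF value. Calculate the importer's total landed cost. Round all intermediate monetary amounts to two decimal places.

FCA: the seller delivers export-cleared goods to the carrier; the buyer bears costs from that point.
Already in the invoice (seller's account under FCA): inland to port — exclude.
CIF value = FCA price + origin terminal + freight + insurance = 116083.41 + 480.06 + 3505.61 + 607.26 = 120676.34
Import duty = 120676.34 × 9.6% = 11584.93
Buyer bears: origin terminal 480.06 + freight 3505.61 + insurance 607.26 + destination terminal 1391.83 + delivery 1907.10 + duty 11584.93 = 19476.79
Landed cost = invoice 116083.41 + 19476.79 = 135560.20

Total landed cost: EUR 135560.20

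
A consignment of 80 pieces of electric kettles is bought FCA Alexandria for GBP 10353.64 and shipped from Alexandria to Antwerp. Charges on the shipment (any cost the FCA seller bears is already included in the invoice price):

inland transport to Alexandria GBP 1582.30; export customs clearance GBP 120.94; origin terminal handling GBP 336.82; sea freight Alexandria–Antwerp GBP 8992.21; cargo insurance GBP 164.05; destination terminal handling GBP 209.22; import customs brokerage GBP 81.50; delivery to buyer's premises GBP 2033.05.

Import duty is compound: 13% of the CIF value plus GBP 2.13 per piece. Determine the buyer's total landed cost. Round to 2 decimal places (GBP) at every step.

Total landed cost: GBP 24920.96

FCA: the seller delivers export-cleared goods to the carrier; the buyer bears costs from that point.
Already in the invoice (seller's account under FCA): inland to port, export clearance — exclude.
CIF value = FCA price + origin terminal + freight + insurance = 10353.64 + 336.82 + 8992.21 + 164.05 = 19846.72
Ad valorem component: 19846.72 × 13% = 2580.07
Specific component: 80 × 2.13 = 170.40
Import duty = 2580.07 + 170.40 = 2750.47
Buyer bears: origin terminal 336.82 + freight 8992.21 + insurance 164.05 + destination terminal 209.22 + brokerage 81.50 + delivery 2033.05 + duty 2750.47 = 14567.32
Landed cost = invoice 10353.64 + 14567.32 = 24920.96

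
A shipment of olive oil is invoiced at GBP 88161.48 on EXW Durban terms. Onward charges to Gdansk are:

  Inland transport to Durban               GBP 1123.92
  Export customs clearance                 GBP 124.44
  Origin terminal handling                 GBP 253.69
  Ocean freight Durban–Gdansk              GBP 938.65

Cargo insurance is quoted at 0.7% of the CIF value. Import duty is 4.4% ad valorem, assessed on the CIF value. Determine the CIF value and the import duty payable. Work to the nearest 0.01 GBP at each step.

CIF value: GBP 91240.87; import duty: GBP 4014.60

Let C be the CIF value. C = EXW price + pre-shipment costs + freight + 0.7% × C
C − 0.7% × C = 88161.48 + 1123.92 + 124.44 + 253.69 + 938.65
0.993 × C = 90602.18
C = 90602.18 / 0.993 = 91240.87
Insurance premium = 0.7% × 91240.87 = 638.69
Import duty = 91240.87 × 4.4% = 4014.60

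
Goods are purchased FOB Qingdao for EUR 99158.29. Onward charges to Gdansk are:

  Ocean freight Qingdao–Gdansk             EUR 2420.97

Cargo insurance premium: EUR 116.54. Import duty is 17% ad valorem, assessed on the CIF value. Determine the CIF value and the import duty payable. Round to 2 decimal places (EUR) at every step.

CIF = FOB price + freight + insurance
CIF = 99158.29 + 2420.97 + 116.54 = 101695.80
Import duty = 101695.80 × 17% = 17288.29

CIF value: EUR 101695.80; import duty: EUR 17288.29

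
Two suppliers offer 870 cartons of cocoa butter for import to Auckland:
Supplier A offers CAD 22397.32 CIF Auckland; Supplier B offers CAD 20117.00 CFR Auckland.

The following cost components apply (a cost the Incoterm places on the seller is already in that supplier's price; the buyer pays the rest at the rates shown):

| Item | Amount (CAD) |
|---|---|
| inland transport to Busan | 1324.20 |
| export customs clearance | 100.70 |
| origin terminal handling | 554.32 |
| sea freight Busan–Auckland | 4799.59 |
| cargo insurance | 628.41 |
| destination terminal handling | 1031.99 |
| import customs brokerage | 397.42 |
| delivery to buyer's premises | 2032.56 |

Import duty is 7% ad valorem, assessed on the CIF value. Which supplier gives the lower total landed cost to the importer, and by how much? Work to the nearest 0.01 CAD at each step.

Supplier B is cheaper by CAD 1767.54

Supplier A (CIF):
The CIF price already equals the CIF value: 22397.32
Import duty = 22397.32 × 7% = 1567.81
Buyer bears (A): 1031.99 + 397.42 + 2032.56 = 3461.97
Landed cost (A) = invoice 22397.32 + 3461.97 + duty 1567.81 = 27427.10
Supplier B (CFR):
CIF value = CFR price + insurance = 20117.00 + 628.41 = 20745.41
Import duty = 20745.41 × 7% = 1452.18
Buyer bears (B): 628.41 + 1031.99 + 397.42 + 2032.56 = 4090.38
Landed cost (B) = invoice 20117.00 + 4090.38 + duty 1452.18 = 25659.56
Difference = |27427.10 − 25659.56| = 1767.54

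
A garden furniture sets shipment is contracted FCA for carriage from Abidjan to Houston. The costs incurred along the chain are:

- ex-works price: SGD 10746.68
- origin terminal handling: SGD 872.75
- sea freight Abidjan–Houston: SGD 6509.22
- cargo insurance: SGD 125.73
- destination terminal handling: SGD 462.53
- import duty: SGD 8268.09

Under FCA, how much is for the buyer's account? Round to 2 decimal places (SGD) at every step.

Buyer's account: SGD 16238.32

FCA: the seller delivers export-cleared goods to the carrier; the buyer bears costs from that point.
Seller's account: goods 10746.68 = 10746.68
Buyer's account: origin terminal 872.75 + freight 6509.22 + insurance 125.73 + destination terminal 462.53 + duty 8268.09 = 16238.32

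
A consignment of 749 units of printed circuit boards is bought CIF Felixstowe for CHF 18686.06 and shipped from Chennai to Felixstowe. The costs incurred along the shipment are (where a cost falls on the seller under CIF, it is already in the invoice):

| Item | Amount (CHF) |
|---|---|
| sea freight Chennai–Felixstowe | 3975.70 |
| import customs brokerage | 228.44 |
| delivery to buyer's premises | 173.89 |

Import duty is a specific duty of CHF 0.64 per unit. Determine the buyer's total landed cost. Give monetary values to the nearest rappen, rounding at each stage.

CIF: the seller pays costs through ocean freight and marine insurance to the destination port.
Already in the invoice (seller's account under CIF): freight — exclude.
The CIF price already equals the CIF value: 18686.06
Import duty = 749 × 0.64 = 479.36
Buyer bears: brokerage 228.44 + delivery 173.89 + duty 479.36 = 881.69
Landed cost = invoice 18686.06 + 881.69 = 19567.75

Total landed cost: CHF 19567.75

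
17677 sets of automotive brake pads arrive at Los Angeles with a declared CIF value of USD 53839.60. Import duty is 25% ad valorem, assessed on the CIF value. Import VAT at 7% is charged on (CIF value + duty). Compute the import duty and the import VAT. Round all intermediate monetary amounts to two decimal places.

Import duty: USD 13459.90; import VAT: USD 4710.97

Import duty = 53839.60 × 25% = 13459.90
VAT base = CIF + duty = 53839.60 + 13459.90 = 67299.50
Import VAT = 67299.50 × 7% = 4710.97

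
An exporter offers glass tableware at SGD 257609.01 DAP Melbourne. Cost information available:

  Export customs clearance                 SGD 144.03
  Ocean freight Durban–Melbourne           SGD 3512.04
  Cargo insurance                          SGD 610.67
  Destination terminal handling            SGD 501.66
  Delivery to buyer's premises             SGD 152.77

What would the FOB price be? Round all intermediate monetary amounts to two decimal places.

Not relevant to the conversion: export clearance — on the seller under both DAP and FOB; already in the DAP price and stays in the FOB price.
From DAP to FOB, the seller no longer bears: freight, insurance, destination terminal, delivery.
FOB price = 257609.01 − 3512.04 − 610.67 − 501.66 − 152.77 = 252831.87

FOB price: SGD 252831.87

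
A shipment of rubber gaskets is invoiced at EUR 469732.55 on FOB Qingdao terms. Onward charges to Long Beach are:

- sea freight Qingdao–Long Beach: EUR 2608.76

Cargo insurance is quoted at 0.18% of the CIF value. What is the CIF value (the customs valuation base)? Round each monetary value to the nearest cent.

Let C be the CIF value. C = FOB price + freight + 0.18% × C
C − 0.18% × C = 469732.55 + 2608.76
0.9982 × C = 472341.31
C = 472341.31 / 0.9982 = 473193.06
Insurance premium = 0.18% × 473193.06 = 851.75

CIF value: EUR 473193.06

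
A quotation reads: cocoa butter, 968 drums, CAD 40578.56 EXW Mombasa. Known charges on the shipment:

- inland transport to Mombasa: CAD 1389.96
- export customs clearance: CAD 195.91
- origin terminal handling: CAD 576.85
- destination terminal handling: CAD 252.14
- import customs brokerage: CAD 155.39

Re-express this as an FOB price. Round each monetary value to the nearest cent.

Not relevant to the conversion: brokerage, destination terminal — on the buyer under both terms; not part of either seller's price.
From EXW to FOB, the seller additionally bears: inland to port, export clearance, origin terminal.
FOB price = 40578.56 + 1389.96 + 195.91 + 576.85 = 42741.28

FOB price: CAD 42741.28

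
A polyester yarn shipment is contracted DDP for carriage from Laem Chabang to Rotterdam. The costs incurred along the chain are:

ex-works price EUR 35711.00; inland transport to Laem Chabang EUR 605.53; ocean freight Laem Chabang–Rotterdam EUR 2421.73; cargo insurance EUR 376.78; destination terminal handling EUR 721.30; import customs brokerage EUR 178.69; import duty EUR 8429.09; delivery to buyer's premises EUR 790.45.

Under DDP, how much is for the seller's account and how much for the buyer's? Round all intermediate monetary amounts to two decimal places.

DDP: the seller bears all costs including import duty.
Seller's account: goods 35711.00 + inland to port 605.53 + freight 2421.73 + insurance 376.78 + destination terminal 721.30 + brokerage 178.69 + duty 8429.09 + delivery 790.45 = 49234.57
Buyer's account: 0.00

Seller: EUR 49234.57; buyer: EUR 0.00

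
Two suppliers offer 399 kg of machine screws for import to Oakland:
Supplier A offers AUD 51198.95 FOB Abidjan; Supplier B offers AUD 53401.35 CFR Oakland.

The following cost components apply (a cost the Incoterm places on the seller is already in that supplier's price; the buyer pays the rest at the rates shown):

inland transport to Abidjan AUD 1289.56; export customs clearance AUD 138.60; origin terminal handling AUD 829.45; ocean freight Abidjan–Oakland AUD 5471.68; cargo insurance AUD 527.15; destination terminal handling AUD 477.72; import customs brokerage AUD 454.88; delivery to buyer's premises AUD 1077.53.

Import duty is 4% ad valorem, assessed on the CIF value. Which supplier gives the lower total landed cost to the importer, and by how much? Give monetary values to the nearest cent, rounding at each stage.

Supplier A (FOB):
CIF value = FOB price + freight + insurance = 51198.95 + 5471.68 + 527.15 = 57197.78
Import duty = 57197.78 × 4% = 2287.91
Buyer bears (A): 5471.68 + 527.15 + 477.72 + 454.88 + 1077.53 = 8008.96
Landed cost (A) = invoice 51198.95 + 8008.96 + duty 2287.91 = 61495.82
Supplier B (CFR):
CIF value = CFR price + insurance = 53401.35 + 527.15 = 53928.50
Import duty = 53928.50 × 4% = 2157.14
Buyer bears (B): 527.15 + 477.72 + 454.88 + 1077.53 = 2537.28
Landed cost (B) = invoice 53401.35 + 2537.28 + duty 2157.14 = 58095.77
Difference = |61495.82 − 58095.77| = 3400.05

Supplier B is cheaper by AUD 3400.05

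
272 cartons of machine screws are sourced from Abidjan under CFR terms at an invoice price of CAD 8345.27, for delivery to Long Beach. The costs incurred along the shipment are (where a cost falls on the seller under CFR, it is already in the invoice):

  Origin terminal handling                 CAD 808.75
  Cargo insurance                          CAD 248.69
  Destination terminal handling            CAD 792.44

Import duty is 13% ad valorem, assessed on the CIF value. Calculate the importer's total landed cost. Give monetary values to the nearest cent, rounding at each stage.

CFR: the seller pays costs through ocean freight to the destination port, but not insurance.
Already in the invoice (seller's account under CFR): origin terminal — exclude.
CIF value = CFR price + insurance = 8345.27 + 248.69 = 8593.96
Import duty = 8593.96 × 13% = 1117.21
Buyer bears: insurance 248.69 + destination terminal 792.44 + duty 1117.21 = 2158.34
Landed cost = invoice 8345.27 + 2158.34 = 10503.61

Total landed cost: CAD 10503.61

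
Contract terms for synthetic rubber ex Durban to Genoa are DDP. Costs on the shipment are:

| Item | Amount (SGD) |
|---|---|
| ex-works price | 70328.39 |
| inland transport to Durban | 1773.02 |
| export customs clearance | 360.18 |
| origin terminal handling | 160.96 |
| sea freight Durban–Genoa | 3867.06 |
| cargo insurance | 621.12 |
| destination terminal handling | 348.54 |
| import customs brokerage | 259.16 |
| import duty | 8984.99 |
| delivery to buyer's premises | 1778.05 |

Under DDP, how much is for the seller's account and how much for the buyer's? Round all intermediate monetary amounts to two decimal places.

DDP: the seller bears all costs including import duty.
Seller's account: goods 70328.39 + inland to port 1773.02 + export clearance 360.18 + origin terminal 160.96 + freight 3867.06 + insurance 621.12 + destination terminal 348.54 + brokerage 259.16 + duty 8984.99 + delivery 1778.05 = 88481.47
Buyer's account: 0.00

Seller: SGD 88481.47; buyer: SGD 0.00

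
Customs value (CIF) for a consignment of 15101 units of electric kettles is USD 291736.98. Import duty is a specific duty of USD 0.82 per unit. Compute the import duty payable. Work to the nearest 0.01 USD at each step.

Import duty = 15101 × 0.82 = 12382.82

Import duty: USD 12382.82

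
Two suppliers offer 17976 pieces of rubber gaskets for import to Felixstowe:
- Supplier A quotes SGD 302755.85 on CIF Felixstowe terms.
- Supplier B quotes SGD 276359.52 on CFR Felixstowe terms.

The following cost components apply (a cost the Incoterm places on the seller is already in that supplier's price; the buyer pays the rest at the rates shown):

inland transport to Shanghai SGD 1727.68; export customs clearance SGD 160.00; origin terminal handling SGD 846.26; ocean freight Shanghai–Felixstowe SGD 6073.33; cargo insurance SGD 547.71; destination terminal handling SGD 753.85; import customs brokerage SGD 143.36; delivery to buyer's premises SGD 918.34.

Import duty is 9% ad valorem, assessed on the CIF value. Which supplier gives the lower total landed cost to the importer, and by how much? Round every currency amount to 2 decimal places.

Supplier A (CIF):
The CIF price already equals the CIF value: 302755.85
Import duty = 302755.85 × 9% = 27248.03
Buyer bears (A): 753.85 + 143.36 + 918.34 = 1815.55
Landed cost (A) = invoice 302755.85 + 1815.55 + duty 27248.03 = 331819.43
Supplier B (CFR):
CIF value = CFR price + insurance = 276359.52 + 547.71 = 276907.23
Import duty = 276907.23 × 9% = 24921.65
Buyer bears (B): 547.71 + 753.85 + 143.36 + 918.34 = 2363.26
Landed cost (B) = invoice 276359.52 + 2363.26 + duty 24921.65 = 303644.43
Difference = |331819.43 − 303644.43| = 28175.00

Supplier B is cheaper by SGD 28175.00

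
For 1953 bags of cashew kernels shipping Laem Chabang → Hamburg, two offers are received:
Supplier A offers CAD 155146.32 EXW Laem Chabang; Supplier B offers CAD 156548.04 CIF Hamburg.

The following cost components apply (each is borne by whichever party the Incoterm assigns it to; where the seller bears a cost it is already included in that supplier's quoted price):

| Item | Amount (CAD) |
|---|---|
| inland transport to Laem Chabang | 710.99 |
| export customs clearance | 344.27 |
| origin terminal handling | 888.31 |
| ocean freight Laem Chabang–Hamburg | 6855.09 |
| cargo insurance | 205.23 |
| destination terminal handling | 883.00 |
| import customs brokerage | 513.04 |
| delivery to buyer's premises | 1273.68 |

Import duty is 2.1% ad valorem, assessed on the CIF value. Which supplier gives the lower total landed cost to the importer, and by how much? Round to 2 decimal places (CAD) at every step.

Supplier B is cheaper by CAD 7761.81

Supplier A (EXW):
CIF value = EXW price + inland to port + export clearance + origin terminal + freight + insurance = 155146.32 + 710.99 + 344.27 + 888.31 + 6855.09 + 205.23 = 164150.21
Import duty = 164150.21 × 2.1% = 3447.15
Buyer bears (A): 710.99 + 344.27 + 888.31 + 6855.09 + 205.23 + 883.00 + 513.04 + 1273.68 = 11673.61
Landed cost (A) = invoice 155146.32 + 11673.61 + duty 3447.15 = 170267.08
Supplier B (CIF):
The CIF price already equals the CIF value: 156548.04
Import duty = 156548.04 × 2.1% = 3287.51
Buyer bears (B): 883.00 + 513.04 + 1273.68 = 2669.72
Landed cost (B) = invoice 156548.04 + 2669.72 + duty 3287.51 = 162505.27
Difference = |170267.08 − 162505.27| = 7761.81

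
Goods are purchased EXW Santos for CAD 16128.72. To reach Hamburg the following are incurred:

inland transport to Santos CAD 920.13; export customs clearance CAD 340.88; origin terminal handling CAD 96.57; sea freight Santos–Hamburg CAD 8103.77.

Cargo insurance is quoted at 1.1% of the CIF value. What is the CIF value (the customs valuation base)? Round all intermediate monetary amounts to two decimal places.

Let C be the CIF value. C = EXW price + pre-shipment costs + freight + 1.1% × C
C − 1.1% × C = 16128.72 + 920.13 + 340.88 + 96.57 + 8103.77
0.989 × C = 25590.07
C = 25590.07 / 0.989 = 25874.69
Insurance premium = 1.1% × 25874.69 = 284.62

CIF value: CAD 25874.69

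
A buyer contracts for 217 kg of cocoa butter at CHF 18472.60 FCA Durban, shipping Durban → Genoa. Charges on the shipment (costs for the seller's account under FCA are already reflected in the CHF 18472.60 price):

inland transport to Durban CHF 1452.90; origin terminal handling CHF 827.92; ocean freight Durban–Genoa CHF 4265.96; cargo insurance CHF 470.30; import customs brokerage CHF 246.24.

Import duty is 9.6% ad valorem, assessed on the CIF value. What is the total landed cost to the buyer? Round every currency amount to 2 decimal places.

Total landed cost: CHF 26590.55

FCA: the seller delivers export-cleared goods to the carrier; the buyer bears costs from that point.
Already in the invoice (seller's account under FCA): inland to port — exclude.
CIF value = FCA price + origin terminal + freight + insurance = 18472.60 + 827.92 + 4265.96 + 470.30 = 24036.78
Import duty = 24036.78 × 9.6% = 2307.53
Buyer bears: origin terminal 827.92 + freight 4265.96 + insurance 470.30 + brokerage 246.24 + duty 2307.53 = 8117.95
Landed cost = invoice 18472.60 + 8117.95 = 26590.55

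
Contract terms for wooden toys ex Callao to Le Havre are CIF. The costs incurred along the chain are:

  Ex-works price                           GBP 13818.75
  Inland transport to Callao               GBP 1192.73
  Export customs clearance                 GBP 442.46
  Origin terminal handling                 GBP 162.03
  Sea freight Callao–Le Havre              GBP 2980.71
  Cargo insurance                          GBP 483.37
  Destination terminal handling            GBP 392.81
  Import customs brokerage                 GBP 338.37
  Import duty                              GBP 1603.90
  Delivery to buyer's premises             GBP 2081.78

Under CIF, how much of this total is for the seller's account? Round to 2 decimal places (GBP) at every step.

Seller's account: GBP 19080.05

CIF: the seller pays costs through ocean freight and marine insurance to the destination port.
Seller's account: goods 13818.75 + inland to port 1192.73 + export clearance 442.46 + origin terminal 162.03 + freight 2980.71 + insurance 483.37 = 19080.05
Buyer's account: destination terminal 392.81 + brokerage 338.37 + duty 1603.90 + delivery 2081.78 = 4416.86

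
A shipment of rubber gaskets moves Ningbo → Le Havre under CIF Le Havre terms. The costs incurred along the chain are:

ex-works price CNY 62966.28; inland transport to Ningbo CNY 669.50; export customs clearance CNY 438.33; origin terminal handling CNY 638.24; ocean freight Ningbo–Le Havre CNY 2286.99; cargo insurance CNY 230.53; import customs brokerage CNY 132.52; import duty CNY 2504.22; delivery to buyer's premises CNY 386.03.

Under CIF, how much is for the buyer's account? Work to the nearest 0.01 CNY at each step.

CIF: the seller pays costs through ocean freight and marine insurance to the destination port.
Seller's account: goods 62966.28 + inland to port 669.50 + export clearance 438.33 + origin terminal 638.24 + freight 2286.99 + insurance 230.53 = 67229.87
Buyer's account: brokerage 132.52 + duty 2504.22 + delivery 386.03 = 3022.77

Buyer's account: CNY 3022.77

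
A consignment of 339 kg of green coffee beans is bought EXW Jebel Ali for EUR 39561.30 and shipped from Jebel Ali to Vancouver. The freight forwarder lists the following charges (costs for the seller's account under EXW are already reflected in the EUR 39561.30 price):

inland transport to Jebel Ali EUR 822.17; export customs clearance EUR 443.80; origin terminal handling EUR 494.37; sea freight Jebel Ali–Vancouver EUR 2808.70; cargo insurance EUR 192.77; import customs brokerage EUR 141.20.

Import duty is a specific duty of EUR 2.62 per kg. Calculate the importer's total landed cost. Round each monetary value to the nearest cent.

Total landed cost: EUR 45352.49

EXW: the seller makes goods available at their premises; the buyer bears all onward costs.
CIF value = EXW price + inland to port + export clearance + origin terminal + freight + insurance = 39561.30 + 822.17 + 443.80 + 494.37 + 2808.70 + 192.77 = 44323.11
Import duty = 339 × 2.62 = 888.18
Buyer bears: inland to port 822.17 + export clearance 443.80 + origin terminal 494.37 + freight 2808.70 + insurance 192.77 + brokerage 141.20 + duty 888.18 = 5791.19
Landed cost = invoice 39561.30 + 5791.19 = 45352.49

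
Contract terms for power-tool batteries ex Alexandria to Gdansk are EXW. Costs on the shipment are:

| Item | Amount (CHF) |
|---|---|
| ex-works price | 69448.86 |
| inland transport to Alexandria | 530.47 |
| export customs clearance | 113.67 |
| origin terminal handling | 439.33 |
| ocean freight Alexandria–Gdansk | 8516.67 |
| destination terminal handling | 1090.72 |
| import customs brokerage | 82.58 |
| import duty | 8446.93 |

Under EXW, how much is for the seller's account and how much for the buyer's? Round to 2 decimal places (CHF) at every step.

EXW: the seller makes goods available at their premises; the buyer bears all onward costs.
Seller's account: goods 69448.86 = 69448.86
Buyer's account: inland to port 530.47 + export clearance 113.67 + origin terminal 439.33 + freight 8516.67 + destination terminal 1090.72 + brokerage 82.58 + duty 8446.93 = 19220.37

Seller: CHF 69448.86; buyer: CHF 19220.37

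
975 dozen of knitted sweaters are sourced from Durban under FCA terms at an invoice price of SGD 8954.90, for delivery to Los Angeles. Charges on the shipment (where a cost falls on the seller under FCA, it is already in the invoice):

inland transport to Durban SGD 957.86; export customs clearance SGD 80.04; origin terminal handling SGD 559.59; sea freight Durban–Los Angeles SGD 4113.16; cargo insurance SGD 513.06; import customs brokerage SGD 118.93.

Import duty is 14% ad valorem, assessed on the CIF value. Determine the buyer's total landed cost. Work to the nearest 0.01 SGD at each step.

Total landed cost: SGD 16239.34

FCA: the seller delivers export-cleared goods to the carrier; the buyer bears costs from that point.
Already in the invoice (seller's account under FCA): inland to port, export clearance — exclude.
CIF value = FCA price + origin terminal + freight + insurance = 8954.90 + 559.59 + 4113.16 + 513.06 = 14140.71
Import duty = 14140.71 × 14% = 1979.70
Buyer bears: origin terminal 559.59 + freight 4113.16 + insurance 513.06 + brokerage 118.93 + duty 1979.70 = 7284.44
Landed cost = invoice 8954.90 + 7284.44 = 16239.34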